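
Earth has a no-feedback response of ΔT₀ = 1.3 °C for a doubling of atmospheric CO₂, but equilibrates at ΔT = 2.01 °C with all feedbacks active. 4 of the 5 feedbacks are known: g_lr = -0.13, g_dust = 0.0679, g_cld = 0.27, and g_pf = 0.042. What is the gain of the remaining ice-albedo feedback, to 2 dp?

Amplification A = ΔT/ΔT₀ = 2.01/1.3 = 1.546.
Total gain g = 1 − 1/A = 1 − 1/1.546 = 0.3532.
Known gains sum to -0.13 + 0.0679 + 0.27 + 0.042 = 0.2499.
g_ice = 0.3532 − 0.2499 = 0.10.

0.10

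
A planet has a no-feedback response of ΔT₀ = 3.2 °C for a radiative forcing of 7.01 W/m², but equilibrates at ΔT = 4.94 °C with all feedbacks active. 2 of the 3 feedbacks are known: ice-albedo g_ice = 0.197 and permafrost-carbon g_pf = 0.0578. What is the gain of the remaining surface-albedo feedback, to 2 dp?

Amplification A = ΔT/ΔT₀ = 4.94/3.2 = 1.544.
Total gain g = 1 − 1/A = 1 − 1/1.544 = 0.3523.
Known gains sum to 0.197 + 0.0578 = 0.2548.
g_alb = 0.3523 − 0.2548 = 0.10.

0.10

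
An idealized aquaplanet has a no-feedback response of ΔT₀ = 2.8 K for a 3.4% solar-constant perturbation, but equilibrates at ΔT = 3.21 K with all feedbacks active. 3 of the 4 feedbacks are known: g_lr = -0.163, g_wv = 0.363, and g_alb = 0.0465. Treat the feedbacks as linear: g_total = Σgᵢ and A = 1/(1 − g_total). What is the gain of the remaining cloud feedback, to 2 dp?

Amplification A = ΔT/ΔT₀ = 3.21/2.8 = 1.146.
Total gain g = 1 − 1/A = 1 − 1/1.146 = 0.1274.
Known gains sum to -0.163 + 0.363 + 0.0465 = 0.2465.
g_cld = 0.1274 − 0.2465 = -0.12.

-0.12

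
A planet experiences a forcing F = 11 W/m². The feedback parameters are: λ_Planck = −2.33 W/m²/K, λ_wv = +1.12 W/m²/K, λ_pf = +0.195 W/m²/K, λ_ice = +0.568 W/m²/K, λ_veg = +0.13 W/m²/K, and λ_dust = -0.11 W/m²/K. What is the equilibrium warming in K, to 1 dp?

Net feedback parameter λ = (−2.33) + (+1.12) + (+0.195) + (+0.568) + (+0.13) + (-0.11) = -0.427 W/m²/K.
ΔT = −F/λ = −11/(-0.427) = 25.8 K.

25.8 K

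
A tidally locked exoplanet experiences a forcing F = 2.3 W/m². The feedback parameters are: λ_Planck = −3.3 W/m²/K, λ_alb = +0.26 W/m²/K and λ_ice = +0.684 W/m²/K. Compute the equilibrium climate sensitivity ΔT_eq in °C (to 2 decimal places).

Net feedback parameter λ = (−3.3) + (+0.26) + (+0.684) = -2.356 W/m²/K.
ΔT = −F/λ = −2.3/(-2.356) = 0.98 °C.

0.98 °C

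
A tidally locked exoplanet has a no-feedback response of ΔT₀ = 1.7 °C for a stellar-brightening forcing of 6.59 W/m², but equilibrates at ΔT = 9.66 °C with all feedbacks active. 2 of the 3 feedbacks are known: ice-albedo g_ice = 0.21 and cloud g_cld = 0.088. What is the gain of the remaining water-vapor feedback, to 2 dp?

0.53

Amplification A = ΔT/ΔT₀ = 9.66/1.7 = 5.682.
Total gain g = 1 − 1/A = 1 − 1/5.682 = 0.824.
Known gains sum to 0.21 + 0.088 = 0.298.
g_wv = 0.824 − 0.298 = 0.53.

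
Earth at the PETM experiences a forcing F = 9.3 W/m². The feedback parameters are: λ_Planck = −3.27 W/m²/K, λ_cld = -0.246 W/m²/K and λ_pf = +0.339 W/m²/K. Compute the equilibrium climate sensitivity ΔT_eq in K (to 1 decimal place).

Net feedback parameter λ = (−3.27) + (-0.246) + (+0.339) = -3.177 W/m²/K.
ΔT = −F/λ = −9.3/(-3.177) = 2.9 K.

2.9 K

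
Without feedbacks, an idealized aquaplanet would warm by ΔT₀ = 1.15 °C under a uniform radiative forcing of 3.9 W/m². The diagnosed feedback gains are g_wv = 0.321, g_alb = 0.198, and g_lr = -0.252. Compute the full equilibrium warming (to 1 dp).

Total gain g = 0.321 + 0.198 − 0.252 = 0.267.
Amplification A = 1/(1 − 0.267) = 1.364.
ΔT = 1.15 × 1.364 = 1.6 °C.

1.6 °C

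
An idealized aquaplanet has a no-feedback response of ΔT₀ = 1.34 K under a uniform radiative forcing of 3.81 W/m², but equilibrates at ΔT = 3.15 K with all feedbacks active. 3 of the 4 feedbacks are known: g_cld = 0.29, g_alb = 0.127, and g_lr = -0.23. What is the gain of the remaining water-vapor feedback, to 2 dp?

0.39

Amplification A = ΔT/ΔT₀ = 3.15/1.34 = 2.351.
Total gain g = 1 − 1/A = 1 − 1/2.351 = 0.5746.
Known gains sum to 0.29 + 0.127 − 0.23 = 0.187.
g_wv = 0.5746 − 0.187 = 0.39.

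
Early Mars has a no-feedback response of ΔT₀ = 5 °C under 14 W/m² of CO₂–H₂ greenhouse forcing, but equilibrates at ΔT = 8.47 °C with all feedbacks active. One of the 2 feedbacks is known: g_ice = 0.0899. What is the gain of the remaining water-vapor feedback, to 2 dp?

Amplification A = ΔT/ΔT₀ = 8.47/5 = 1.694.
Total gain g = 1 − 1/A = 1 − 1/1.694 = 0.4097.
The known gain is 0.0899.
g_wv = 0.4097 − 0.0899 = 0.32.

0.32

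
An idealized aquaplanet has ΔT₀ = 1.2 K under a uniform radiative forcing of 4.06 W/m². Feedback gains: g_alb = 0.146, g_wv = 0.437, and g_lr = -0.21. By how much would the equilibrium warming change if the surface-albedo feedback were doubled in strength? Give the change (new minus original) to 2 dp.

Original: g = 0.373, ΔT = 1.2/(1−0.373) = 1.9139 K.
With doubled surface-albedo: g' = 0.519, ΔT' = 1.2/(1−0.519) = 2.4948 K.
Change = 2.4948 − 1.9139 = 0.58 K.

0.58 K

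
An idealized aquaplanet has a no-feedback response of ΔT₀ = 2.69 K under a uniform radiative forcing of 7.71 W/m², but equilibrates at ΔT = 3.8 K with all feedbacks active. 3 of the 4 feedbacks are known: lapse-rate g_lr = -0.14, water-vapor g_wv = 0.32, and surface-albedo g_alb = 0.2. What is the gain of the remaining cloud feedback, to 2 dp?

-0.09

Amplification A = ΔT/ΔT₀ = 3.8/2.69 = 1.413.
Total gain g = 1 − 1/A = 1 − 1/1.413 = 0.2923.
Known gains sum to -0.14 + 0.32 + 0.2 = 0.38.
g_cld = 0.2923 − 0.38 = -0.09.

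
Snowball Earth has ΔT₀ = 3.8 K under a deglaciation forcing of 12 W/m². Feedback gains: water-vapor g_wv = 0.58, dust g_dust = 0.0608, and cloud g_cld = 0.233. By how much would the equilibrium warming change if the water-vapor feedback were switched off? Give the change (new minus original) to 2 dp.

Original: g = 0.8738, ΔT = 3.8/(1−0.8738) = 30.1109 K.
Without water-vapor: g' = 0.2938, ΔT' = 3.8/(1−0.2938) = 5.3809 K.
Change = 5.3809 − 30.1109 = -24.73 K.

-24.73 K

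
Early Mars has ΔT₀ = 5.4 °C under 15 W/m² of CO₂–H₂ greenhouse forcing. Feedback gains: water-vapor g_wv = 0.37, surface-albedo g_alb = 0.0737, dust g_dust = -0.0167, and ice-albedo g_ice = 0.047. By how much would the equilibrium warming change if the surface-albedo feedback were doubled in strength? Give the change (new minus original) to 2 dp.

Original: g = 0.474, ΔT = 5.4/(1−0.474) = 10.2662 °C.
With doubled surface-albedo: g' = 0.5477, ΔT' = 5.4/(1−0.5477) = 11.9390 °C.
Change = 11.9390 − 10.2662 = 1.67 °C.

1.67 °C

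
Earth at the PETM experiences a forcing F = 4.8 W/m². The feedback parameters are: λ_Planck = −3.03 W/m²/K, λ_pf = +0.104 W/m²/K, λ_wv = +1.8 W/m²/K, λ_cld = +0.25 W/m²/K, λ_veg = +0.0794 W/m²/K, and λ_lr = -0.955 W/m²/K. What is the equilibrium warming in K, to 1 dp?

Net feedback parameter λ = (−3.03) + (+0.104) + (+1.8) + (+0.25) + (+0.0794) + (-0.955) = -1.7516 W/m²/K.
ΔT = −F/λ = −4.8/(-1.7516) = 2.7 K.

2.7 K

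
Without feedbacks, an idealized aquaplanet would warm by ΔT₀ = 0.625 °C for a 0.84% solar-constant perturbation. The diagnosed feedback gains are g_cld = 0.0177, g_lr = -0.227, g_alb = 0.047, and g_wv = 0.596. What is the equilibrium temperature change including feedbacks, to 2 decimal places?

1.10 °C

Total gain g = 0.0177 − 0.227 + 0.047 + 0.596 = 0.4337.
Amplification A = 1/(1 − 0.4337) = 1.766.
ΔT = 0.625 × 1.766 = 1.10 °C.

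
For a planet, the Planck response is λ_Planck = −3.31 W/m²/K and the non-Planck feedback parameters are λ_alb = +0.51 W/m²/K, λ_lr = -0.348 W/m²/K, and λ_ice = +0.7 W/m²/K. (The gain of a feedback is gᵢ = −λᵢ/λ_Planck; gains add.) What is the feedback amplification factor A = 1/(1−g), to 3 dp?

Convert to gains: g_alb = 0.51/3.31 = 0.1541; g_lr = -0.348/3.31 = -0.1051; g_ice = 0.7/3.31 = 0.2115.
Total gain g = 0.2605.
A = 1/(1 − 0.2605) = 1.352.

1.352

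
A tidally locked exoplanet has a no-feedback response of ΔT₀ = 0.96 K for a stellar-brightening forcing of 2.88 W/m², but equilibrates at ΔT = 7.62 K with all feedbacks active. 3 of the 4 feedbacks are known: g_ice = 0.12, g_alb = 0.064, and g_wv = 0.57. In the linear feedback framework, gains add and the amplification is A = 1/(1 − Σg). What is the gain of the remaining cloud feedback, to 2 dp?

Amplification A = ΔT/ΔT₀ = 7.62/0.96 = 7.938.
Total gain g = 1 − 1/A = 1 − 1/7.938 = 0.874.
Known gains sum to 0.12 + 0.064 + 0.57 = 0.754.
g_cld = 0.874 − 0.754 = 0.12.

0.12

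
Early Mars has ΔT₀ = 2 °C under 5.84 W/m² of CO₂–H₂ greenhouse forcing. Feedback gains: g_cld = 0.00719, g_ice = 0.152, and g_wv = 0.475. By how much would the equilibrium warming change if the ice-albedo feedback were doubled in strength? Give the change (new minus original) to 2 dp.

Original: g = 0.63419, ΔT = 2/(1−0.63419) = 5.4673 °C.
With doubled ice-albedo: g' = 0.78619, ΔT' = 2/(1−0.78619) = 9.3541 °C.
Change = 9.3541 − 5.4673 = 3.89 °C.

3.89 °C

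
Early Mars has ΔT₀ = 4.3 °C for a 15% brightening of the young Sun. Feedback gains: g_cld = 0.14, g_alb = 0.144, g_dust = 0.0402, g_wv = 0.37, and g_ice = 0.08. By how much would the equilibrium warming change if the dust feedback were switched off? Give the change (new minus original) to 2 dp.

Original: g = 0.7742, ΔT = 4.3/(1−0.7742) = 19.0434 °C.
Without dust: g' = 0.734, ΔT' = 4.3/(1−0.734) = 16.1654 °C.
Change = 16.1654 − 19.0434 = -2.88 °C.

-2.88 °C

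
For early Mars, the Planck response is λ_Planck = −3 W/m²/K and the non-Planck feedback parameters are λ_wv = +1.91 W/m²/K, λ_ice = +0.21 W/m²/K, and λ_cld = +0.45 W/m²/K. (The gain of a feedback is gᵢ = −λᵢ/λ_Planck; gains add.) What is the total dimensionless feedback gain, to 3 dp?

0.857

Convert to gains: g_wv = 1.91/3 = 0.6367; g_ice = 0.21/3 = 0.07; g_cld = 0.45/3 = 0.15.
Total gain g = 0.8567.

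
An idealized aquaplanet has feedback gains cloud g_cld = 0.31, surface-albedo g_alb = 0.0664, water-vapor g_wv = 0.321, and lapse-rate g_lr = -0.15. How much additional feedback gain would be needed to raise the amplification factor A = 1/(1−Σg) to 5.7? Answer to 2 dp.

Current total gain = 0.5474.
Target gain for A = 5.7: g* = 1 − 1/5.7 = 0.8246.
Additional gain needed = 0.8246 − 0.5474 = 0.28.

0.28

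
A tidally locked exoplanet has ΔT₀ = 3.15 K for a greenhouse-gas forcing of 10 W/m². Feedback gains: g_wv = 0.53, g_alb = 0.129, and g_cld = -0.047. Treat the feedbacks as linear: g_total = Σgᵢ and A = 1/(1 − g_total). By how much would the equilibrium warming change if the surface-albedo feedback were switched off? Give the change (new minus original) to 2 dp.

Original: g = 0.612, ΔT = 3.15/(1−0.612) = 8.1186 K.
Without surface-albedo: g' = 0.483, ΔT' = 3.15/(1−0.483) = 6.0928 K.
Change = 6.0928 − 8.1186 = -2.03 K.

-2.03 K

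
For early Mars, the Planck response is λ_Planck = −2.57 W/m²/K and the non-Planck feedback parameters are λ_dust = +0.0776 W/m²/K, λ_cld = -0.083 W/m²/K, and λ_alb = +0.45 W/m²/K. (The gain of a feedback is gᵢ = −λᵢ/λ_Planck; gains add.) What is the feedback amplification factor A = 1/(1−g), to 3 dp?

1.209

Convert to gains: g_dust = 0.0776/2.57 = 0.03019; g_cld = -0.083/2.57 = -0.0323; g_alb = 0.45/2.57 = 0.1751.
Total gain g = 0.17299.
A = 1/(1 − 0.17299) = 1.209.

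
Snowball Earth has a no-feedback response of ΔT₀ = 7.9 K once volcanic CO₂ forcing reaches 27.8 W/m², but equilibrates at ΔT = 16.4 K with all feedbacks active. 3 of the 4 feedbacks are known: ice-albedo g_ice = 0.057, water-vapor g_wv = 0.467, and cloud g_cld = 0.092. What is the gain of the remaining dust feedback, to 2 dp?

-0.10

Amplification A = ΔT/ΔT₀ = 16.4/7.9 = 2.076.
Total gain g = 1 − 1/A = 1 − 1/2.076 = 0.5183.
Known gains sum to 0.057 + 0.467 + 0.092 = 0.616.
g_dust = 0.5183 − 0.616 = -0.10.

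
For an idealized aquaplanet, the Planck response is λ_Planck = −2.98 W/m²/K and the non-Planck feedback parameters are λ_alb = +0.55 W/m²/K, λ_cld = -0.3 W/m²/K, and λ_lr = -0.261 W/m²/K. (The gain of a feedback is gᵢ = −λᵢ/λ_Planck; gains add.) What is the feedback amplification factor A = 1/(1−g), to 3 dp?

0.996

Convert to gains: g_alb = 0.55/2.98 = 0.1846; g_cld = -0.3/2.98 = -0.1007; g_lr = -0.261/2.98 = -0.08758.
Total gain g = -0.00368.
A = 1/(1 + 0.00368) = 0.996.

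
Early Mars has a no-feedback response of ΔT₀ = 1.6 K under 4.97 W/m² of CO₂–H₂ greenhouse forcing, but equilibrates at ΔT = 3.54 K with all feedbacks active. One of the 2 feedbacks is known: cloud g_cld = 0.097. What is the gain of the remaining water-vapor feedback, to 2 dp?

Amplification A = ΔT/ΔT₀ = 3.54/1.6 = 2.212.
Total gain g = 1 − 1/A = 1 − 1/2.212 = 0.5479.
The known gain is 0.097.
g_wv = 0.5479 − 0.097 = 0.45.

0.45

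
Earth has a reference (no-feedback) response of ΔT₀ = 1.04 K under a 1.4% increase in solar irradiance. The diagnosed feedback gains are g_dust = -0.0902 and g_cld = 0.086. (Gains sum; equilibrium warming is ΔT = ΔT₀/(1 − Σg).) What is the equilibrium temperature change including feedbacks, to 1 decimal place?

1.0 K

Total gain g = -0.0902 + 0.086 = -0.0042.
Amplification A = 1/(1 + 0.0042) = 0.9958.
ΔT = 1.04 × 0.9958 = 1.0 K.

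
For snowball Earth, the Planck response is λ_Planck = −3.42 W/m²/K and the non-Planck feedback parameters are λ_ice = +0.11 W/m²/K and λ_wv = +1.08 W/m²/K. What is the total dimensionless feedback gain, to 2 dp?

0.35

Convert to gains: g_ice = 0.11/3.42 = 0.03216; g_wv = 1.08/3.42 = 0.3158.
Total gain g = 0.34796.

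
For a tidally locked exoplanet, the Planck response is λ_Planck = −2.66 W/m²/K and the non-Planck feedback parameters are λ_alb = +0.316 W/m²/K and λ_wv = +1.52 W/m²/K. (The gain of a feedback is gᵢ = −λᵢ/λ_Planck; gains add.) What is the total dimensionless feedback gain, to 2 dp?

Convert to gains: g_alb = 0.316/2.66 = 0.1188; g_wv = 1.52/2.66 = 0.5714.
Total gain g = 0.6902.

0.69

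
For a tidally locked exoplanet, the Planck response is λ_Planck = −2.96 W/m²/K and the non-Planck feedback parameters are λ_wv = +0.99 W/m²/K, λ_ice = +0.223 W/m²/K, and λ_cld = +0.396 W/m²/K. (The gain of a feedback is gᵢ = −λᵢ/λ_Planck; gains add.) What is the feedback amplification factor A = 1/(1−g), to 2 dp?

Convert to gains: g_wv = 0.99/2.96 = 0.3345; g_ice = 0.223/2.96 = 0.07534; g_cld = 0.396/2.96 = 0.1338.
Total gain g = 0.54364.
A = 1/(1 − 0.54364) = 2.19.

2.19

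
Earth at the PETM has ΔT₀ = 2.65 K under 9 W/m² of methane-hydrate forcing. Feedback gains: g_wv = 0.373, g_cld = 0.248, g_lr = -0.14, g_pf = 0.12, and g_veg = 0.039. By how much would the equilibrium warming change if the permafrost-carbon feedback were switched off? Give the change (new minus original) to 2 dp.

-1.84 K

Original: g = 0.64, ΔT = 2.65/(1−0.64) = 7.3611 K.
Without permafrost-carbon: g' = 0.52, ΔT' = 2.65/(1−0.52) = 5.5208 K.
Change = 5.5208 − 7.3611 = -1.84 K.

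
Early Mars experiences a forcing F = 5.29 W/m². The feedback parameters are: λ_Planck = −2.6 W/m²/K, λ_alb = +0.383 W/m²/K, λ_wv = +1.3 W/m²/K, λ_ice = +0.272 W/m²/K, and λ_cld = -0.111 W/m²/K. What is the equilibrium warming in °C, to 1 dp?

7.0 °C

Net feedback parameter λ = (−2.6) + (+0.383) + (+1.3) + (+0.272) + (-0.111) = -0.756 W/m²/K.
ΔT = −F/λ = −5.29/(-0.756) = 7.0 °C.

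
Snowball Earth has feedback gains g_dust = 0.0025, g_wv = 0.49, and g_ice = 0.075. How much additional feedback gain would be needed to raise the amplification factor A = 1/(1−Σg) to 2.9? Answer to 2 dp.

Current total gain = 0.5675.
Target gain for A = 2.9: g* = 1 − 1/2.9 = 0.6552.
Additional gain needed = 0.6552 − 0.5675 = 0.09.

0.09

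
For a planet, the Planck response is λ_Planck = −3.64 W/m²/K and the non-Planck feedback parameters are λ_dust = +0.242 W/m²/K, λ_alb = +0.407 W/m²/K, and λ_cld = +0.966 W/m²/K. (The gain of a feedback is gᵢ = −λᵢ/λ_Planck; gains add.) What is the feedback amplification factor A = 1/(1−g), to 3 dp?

Convert to gains: g_dust = 0.242/3.64 = 0.06648; g_alb = 0.407/3.64 = 0.1118; g_cld = 0.966/3.64 = 0.2654.
Total gain g = 0.44368.
A = 1/(1 − 0.44368) = 1.798.

1.798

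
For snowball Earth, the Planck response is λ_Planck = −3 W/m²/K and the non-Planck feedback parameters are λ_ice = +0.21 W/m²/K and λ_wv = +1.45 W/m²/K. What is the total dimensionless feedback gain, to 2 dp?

0.55

Convert to gains: g_ice = 0.21/3 = 0.07; g_wv = 1.45/3 = 0.4833.
Total gain g = 0.5533.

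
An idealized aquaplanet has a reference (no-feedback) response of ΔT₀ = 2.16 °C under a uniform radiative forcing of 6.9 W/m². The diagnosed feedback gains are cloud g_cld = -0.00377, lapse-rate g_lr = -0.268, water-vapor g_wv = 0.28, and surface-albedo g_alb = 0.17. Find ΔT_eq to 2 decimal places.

Total gain g = -0.00377 − 0.268 + 0.28 + 0.17 = 0.17823.
Amplification A = 1/(1 − 0.17823) = 1.217.
ΔT = 2.16 × 1.217 = 2.63 °C.

2.63 °C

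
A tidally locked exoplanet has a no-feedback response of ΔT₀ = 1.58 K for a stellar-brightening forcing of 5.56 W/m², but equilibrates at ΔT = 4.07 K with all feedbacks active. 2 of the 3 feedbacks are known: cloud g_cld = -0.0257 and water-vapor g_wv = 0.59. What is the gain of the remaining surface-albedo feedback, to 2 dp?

0.05

Amplification A = ΔT/ΔT₀ = 4.07/1.58 = 2.576.
Total gain g = 1 − 1/A = 1 − 1/2.576 = 0.6118.
Known gains sum to -0.0257 + 0.59 = 0.5643.
g_alb = 0.6118 − 0.5643 = 0.05.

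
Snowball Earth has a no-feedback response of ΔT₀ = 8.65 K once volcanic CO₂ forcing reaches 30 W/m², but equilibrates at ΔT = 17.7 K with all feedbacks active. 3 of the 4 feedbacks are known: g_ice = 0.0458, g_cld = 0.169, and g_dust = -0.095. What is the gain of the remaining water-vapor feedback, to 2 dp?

Amplification A = ΔT/ΔT₀ = 17.7/8.65 = 2.046.
Total gain g = 1 − 1/A = 1 − 1/2.046 = 0.5112.
Known gains sum to 0.0458 + 0.169 − 0.095 = 0.1198.
g_wv = 0.5112 − 0.1198 = 0.39.

0.39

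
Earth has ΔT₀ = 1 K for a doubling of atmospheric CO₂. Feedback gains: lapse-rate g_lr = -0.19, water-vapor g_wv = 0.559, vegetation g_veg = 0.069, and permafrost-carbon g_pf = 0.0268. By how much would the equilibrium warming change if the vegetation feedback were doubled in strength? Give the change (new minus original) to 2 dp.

0.28 K

Original: g = 0.4648, ΔT = 1/(1−0.4648) = 1.8685 K.
With doubled vegetation: g' = 0.5338, ΔT' = 1/(1−0.5338) = 2.1450 K.
Change = 2.1450 − 1.8685 = 0.28 K.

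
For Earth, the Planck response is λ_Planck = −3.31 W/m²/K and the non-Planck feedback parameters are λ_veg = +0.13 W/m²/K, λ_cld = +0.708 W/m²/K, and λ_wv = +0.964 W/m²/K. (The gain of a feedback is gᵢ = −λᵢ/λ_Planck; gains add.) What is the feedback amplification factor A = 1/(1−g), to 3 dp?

Convert to gains: g_veg = 0.13/3.31 = 0.03927; g_cld = 0.708/3.31 = 0.2139; g_wv = 0.964/3.31 = 0.2912.
Total gain g = 0.54437.
A = 1/(1 − 0.54437) = 2.195.

2.195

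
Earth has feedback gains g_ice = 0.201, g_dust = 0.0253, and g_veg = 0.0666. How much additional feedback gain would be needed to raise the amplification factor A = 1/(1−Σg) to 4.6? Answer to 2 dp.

Current total gain = 0.2929.
Target gain for A = 4.6: g* = 1 − 1/4.6 = 0.7826.
Additional gain needed = 0.7826 − 0.2929 = 0.49.

0.49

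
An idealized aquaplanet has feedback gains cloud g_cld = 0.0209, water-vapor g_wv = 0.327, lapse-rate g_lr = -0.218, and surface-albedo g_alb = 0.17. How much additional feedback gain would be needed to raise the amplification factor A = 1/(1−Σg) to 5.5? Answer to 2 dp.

Current total gain = 0.2999.
Target gain for A = 5.5: g* = 1 − 1/5.5 = 0.8182.
Additional gain needed = 0.8182 − 0.2999 = 0.52.

0.52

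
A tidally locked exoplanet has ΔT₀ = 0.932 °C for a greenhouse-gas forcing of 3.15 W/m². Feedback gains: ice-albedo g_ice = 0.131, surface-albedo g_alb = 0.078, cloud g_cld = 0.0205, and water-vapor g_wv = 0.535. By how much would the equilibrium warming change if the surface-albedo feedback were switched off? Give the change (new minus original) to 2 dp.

-0.98 °C

Original: g = 0.7645, ΔT = 0.932/(1−0.7645) = 3.9575 °C.
Without surface-albedo: g' = 0.6865, ΔT' = 0.932/(1−0.6865) = 2.9729 °C.
Change = 2.9729 − 3.9575 = -0.98 °C.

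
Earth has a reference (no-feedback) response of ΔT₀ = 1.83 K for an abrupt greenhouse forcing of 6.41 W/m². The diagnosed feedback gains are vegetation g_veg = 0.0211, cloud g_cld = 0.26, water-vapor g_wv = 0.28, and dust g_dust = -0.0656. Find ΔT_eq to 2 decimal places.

3.63 K

Total gain g = 0.0211 + 0.26 + 0.28 − 0.0656 = 0.4955.
Amplification A = 1/(1 − 0.4955) = 1.982.
ΔT = 1.83 × 1.982 = 3.63 K.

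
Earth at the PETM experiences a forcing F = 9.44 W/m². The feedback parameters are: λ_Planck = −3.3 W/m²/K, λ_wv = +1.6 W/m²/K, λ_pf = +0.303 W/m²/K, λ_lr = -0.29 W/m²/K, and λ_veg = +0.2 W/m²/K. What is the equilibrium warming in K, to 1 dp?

6.3 K

Net feedback parameter λ = (−3.3) + (+1.6) + (+0.303) + (-0.29) + (+0.2) = -1.487 W/m²/K.
ΔT = −F/λ = −9.44/(-1.487) = 6.3 K.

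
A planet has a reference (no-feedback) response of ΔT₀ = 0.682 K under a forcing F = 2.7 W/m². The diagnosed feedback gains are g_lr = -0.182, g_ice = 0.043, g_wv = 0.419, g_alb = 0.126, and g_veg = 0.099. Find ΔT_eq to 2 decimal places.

1.38 K

Total gain g = -0.182 + 0.043 + 0.419 + 0.126 + 0.099 = 0.505.
Amplification A = 1/(1 − 0.505) = 2.02.
ΔT = 0.682 × 2.02 = 1.38 K.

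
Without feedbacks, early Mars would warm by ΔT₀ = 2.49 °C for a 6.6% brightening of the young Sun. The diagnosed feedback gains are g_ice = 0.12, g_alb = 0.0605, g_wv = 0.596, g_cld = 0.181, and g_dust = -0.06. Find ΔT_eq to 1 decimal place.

24.3 °C

Total gain g = 0.12 + 0.0605 + 0.596 + 0.181 − 0.06 = 0.8975.
Amplification A = 1/(1 − 0.8975) = 9.756.
ΔT = 2.49 × 9.756 = 24.3 °C.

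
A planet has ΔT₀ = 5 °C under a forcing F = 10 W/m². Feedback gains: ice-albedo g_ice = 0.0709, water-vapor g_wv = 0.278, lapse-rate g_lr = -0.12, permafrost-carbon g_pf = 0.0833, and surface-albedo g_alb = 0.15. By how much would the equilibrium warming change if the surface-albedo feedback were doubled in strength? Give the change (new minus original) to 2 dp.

Original: g = 0.4622, ΔT = 5/(1−0.4622) = 9.2971 °C.
With doubled surface-albedo: g' = 0.6122, ΔT' = 5/(1−0.6122) = 12.8932 °C.
Change = 12.8932 − 9.2971 = 3.60 °C.

3.60 °C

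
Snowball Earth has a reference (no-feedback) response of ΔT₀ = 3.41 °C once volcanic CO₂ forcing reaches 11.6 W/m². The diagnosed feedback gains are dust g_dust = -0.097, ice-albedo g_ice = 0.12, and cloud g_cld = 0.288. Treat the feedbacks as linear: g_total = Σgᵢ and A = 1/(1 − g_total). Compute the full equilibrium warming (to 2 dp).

Total gain g = -0.097 + 0.12 + 0.288 = 0.311.
Amplification A = 1/(1 − 0.311) = 1.451.
ΔT = 3.41 × 1.451 = 4.95 °C.

4.95 °C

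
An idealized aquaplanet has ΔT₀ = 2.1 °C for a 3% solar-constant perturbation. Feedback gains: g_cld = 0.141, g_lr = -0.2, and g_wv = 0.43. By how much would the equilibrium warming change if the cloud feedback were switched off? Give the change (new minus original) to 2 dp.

Original: g = 0.371, ΔT = 2.1/(1−0.371) = 3.3386 °C.
Without cloud: g' = 0.23, ΔT' = 2.1/(1−0.23) = 2.7273 °C.
Change = 2.7273 − 3.3386 = -0.61 °C.

-0.61 °C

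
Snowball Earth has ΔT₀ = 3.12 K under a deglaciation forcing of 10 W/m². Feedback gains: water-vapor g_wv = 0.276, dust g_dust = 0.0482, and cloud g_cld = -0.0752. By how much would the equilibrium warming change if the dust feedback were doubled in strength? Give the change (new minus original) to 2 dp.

0.28 K

Original: g = 0.249, ΔT = 3.12/(1−0.249) = 4.1545 K.
With doubled dust: g' = 0.2972, ΔT' = 3.12/(1−0.2972) = 4.4394 K.
Change = 4.4394 − 4.1545 = 0.28 K.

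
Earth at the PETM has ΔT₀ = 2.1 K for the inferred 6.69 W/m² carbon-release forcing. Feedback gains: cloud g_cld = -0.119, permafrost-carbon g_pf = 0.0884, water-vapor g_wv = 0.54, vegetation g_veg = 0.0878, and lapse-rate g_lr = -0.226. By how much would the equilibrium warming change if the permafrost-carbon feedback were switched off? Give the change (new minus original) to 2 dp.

-0.41 K

Original: g = 0.3712, ΔT = 2.1/(1−0.3712) = 3.3397 K.
Without permafrost-carbon: g' = 0.2828, ΔT' = 2.1/(1−0.2828) = 2.9281 K.
Change = 2.9281 − 3.3397 = -0.41 K.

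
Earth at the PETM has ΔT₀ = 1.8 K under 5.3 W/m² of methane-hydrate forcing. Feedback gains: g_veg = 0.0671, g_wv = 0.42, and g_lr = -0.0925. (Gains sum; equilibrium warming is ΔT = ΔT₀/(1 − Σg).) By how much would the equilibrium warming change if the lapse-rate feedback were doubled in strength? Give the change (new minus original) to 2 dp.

-0.39 K

Original: g = 0.3946, ΔT = 1.8/(1−0.3946) = 2.9732 K.
With doubled lapse-rate: g' = 0.3021, ΔT' = 1.8/(1−0.3021) = 2.5792 K.
Change = 2.5792 − 2.9732 = -0.39 K.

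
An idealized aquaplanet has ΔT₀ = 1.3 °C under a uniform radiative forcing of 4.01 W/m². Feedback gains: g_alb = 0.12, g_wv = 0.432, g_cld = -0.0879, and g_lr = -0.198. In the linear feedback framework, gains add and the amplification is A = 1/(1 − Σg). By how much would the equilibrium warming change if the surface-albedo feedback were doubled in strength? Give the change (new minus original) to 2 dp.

0.35 °C

Original: g = 0.2661, ΔT = 1.3/(1−0.2661) = 1.7714 °C.
With doubled surface-albedo: g' = 0.3861, ΔT' = 1.3/(1−0.3861) = 2.1176 °C.
Change = 2.1176 − 1.7714 = 0.35 °C.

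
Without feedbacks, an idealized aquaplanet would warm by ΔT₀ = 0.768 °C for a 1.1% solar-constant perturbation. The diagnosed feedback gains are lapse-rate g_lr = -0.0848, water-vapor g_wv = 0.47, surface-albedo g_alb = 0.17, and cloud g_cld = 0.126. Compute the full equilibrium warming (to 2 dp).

Total gain g = -0.0848 + 0.47 + 0.17 + 0.126 = 0.6812.
Amplification A = 1/(1 − 0.6812) = 3.137.
ΔT = 0.768 × 3.137 = 2.41 °C.

2.41 °C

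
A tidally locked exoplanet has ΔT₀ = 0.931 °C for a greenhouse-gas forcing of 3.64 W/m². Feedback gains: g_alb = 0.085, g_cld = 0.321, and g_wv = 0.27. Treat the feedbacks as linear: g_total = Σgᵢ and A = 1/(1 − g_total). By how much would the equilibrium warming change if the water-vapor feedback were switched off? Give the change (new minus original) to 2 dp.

-1.31 °C

Original: g = 0.676, ΔT = 0.931/(1−0.676) = 2.8735 °C.
Without water-vapor: g' = 0.406, ΔT' = 0.931/(1−0.406) = 1.5673 °C.
Change = 1.5673 − 2.8735 = -1.31 °C.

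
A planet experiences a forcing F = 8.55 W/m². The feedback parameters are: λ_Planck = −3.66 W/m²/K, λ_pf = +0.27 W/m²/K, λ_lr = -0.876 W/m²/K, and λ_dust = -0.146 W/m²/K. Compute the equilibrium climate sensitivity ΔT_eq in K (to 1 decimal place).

1.9 K

Net feedback parameter λ = (−3.66) + (+0.27) + (-0.876) + (-0.146) = -4.412 W/m²/K.
ΔT = −F/λ = −8.55/(-4.412) = 1.9 K.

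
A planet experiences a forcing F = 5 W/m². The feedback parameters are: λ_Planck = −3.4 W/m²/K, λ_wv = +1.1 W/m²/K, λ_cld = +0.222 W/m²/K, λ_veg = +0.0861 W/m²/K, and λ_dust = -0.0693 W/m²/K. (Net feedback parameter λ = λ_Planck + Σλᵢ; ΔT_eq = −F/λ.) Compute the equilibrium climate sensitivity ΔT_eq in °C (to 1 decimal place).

Net feedback parameter λ = (−3.4) + (+1.1) + (+0.222) + (+0.0861) + (-0.0693) = -2.0612 W/m²/K.
ΔT = −F/λ = −5/(-2.0612) = 2.4 °C.

2.4 °C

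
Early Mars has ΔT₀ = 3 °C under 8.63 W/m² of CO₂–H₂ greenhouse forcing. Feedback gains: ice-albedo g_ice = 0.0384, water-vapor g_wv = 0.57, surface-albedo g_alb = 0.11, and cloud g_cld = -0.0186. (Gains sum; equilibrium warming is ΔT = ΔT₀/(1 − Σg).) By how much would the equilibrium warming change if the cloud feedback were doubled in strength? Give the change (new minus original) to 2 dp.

-0.58 °C

Original: g = 0.6998, ΔT = 3/(1−0.6998) = 9.9933 °C.
With doubled cloud: g' = 0.6812, ΔT' = 3/(1−0.6812) = 9.4103 °C.
Change = 9.4103 − 9.9933 = -0.58 °C.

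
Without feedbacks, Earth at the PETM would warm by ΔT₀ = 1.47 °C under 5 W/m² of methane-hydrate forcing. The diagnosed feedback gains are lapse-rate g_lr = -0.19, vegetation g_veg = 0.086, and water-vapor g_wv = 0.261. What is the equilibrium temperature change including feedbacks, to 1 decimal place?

Total gain g = -0.19 + 0.086 + 0.261 = 0.157.
Amplification A = 1/(1 − 0.157) = 1.186.
ΔT = 1.47 × 1.186 = 1.7 °C.

1.7 °C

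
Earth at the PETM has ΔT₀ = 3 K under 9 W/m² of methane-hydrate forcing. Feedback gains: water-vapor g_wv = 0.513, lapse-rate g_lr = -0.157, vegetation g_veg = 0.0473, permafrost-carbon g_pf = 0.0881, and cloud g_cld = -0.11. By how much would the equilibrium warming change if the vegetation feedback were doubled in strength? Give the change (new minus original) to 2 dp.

0.40 K

Original: g = 0.3814, ΔT = 3/(1−0.3814) = 4.8497 K.
With doubled vegetation: g' = 0.4287, ΔT' = 3/(1−0.4287) = 5.2512 K.
Change = 5.2512 − 4.8497 = 0.40 K.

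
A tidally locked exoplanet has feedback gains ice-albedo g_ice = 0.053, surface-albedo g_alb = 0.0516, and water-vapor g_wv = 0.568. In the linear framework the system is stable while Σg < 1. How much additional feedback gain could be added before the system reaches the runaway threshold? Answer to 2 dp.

Current total gain = 0.053 + 0.0516 + 0.568 = 0.6726.
Margin to runaway = 1 − 0.6726 = 0.33.

0.33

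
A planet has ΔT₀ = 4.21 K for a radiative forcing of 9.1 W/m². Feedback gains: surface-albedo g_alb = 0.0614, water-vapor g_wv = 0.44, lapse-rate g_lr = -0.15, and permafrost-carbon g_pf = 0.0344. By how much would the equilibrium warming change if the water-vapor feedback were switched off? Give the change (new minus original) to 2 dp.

Original: g = 0.3858, ΔT = 4.21/(1−0.3858) = 6.8544 K.
Without water-vapor: g' = -0.0542, ΔT' = 4.21/(1+0.0542) = 3.9935 K.
Change = 3.9935 − 6.8544 = -2.86 K.

-2.86 K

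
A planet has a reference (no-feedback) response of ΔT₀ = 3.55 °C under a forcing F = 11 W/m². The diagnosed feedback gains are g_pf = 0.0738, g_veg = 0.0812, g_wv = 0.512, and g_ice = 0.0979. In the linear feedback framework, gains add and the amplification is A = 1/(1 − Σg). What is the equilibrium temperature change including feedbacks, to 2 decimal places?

Total gain g = 0.0738 + 0.0812 + 0.512 + 0.0979 = 0.7649.
Amplification A = 1/(1 − 0.7649) = 4.254.
ΔT = 3.55 × 4.254 = 15.10 °C.

15.10 °C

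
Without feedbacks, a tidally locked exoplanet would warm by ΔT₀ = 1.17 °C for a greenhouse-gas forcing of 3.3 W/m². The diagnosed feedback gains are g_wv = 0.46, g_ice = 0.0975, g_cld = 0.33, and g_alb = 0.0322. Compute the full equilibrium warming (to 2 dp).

14.57 °C

Total gain g = 0.46 + 0.0975 + 0.33 + 0.0322 = 0.9197.
Amplification A = 1/(1 − 0.9197) = 12.45.
ΔT = 1.17 × 12.45 = 14.57 °C.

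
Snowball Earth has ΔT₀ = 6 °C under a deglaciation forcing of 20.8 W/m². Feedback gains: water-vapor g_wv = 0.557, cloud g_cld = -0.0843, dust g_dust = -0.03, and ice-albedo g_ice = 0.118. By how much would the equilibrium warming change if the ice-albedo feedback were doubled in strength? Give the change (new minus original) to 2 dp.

Original: g = 0.5607, ΔT = 6/(1−0.5607) = 13.6581 °C.
With doubled ice-albedo: g' = 0.6787, ΔT' = 6/(1−0.6787) = 18.6741 °C.
Change = 18.6741 − 13.6581 = 5.02 °C.

5.02 °C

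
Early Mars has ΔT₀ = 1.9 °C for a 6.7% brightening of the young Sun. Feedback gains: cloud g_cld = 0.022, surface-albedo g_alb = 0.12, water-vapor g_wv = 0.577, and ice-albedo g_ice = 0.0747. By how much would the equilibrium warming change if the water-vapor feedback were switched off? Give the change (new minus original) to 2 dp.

Original: g = 0.7937, ΔT = 1.9/(1−0.7937) = 9.2099 °C.
Without water-vapor: g' = 0.2167, ΔT' = 1.9/(1−0.2167) = 2.4256 °C.
Change = 2.4256 − 9.2099 = -6.78 °C.

-6.78 °C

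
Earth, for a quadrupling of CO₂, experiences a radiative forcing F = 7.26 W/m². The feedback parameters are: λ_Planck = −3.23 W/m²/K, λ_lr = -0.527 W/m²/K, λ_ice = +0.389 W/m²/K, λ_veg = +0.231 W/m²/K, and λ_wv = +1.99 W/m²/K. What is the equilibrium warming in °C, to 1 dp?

6.3 °C

Net feedback parameter λ = (−3.23) + (-0.527) + (+0.389) + (+0.231) + (+1.99) = -1.147 W/m²/K.
ΔT = −F/λ = −7.26/(-1.147) = 6.3 °C.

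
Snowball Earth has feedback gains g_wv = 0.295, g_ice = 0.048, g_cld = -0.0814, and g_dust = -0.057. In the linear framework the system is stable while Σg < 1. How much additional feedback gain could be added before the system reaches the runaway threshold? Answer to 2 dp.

0.80

Current total gain = 0.295 + 0.048 − 0.0814 − 0.057 = 0.2046.
Margin to runaway = 1 − 0.2046 = 0.80.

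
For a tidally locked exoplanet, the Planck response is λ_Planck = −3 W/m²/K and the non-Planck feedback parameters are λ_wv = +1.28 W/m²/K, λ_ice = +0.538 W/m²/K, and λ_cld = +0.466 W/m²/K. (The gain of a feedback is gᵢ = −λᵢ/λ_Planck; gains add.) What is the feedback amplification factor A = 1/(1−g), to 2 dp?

Convert to gains: g_wv = 1.28/3 = 0.4267; g_ice = 0.538/3 = 0.1793; g_cld = 0.466/3 = 0.1553.
Total gain g = 0.7613.
A = 1/(1 − 0.7613) = 4.19.

4.19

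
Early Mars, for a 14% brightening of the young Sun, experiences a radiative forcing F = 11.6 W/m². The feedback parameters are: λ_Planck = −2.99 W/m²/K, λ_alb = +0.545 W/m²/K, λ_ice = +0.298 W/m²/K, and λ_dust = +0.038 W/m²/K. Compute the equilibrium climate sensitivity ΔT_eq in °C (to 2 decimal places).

Net feedback parameter λ = (−2.99) + (+0.545) + (+0.298) + (+0.038) = -2.109 W/m²/K.
ΔT = −F/λ = −11.6/(-2.109) = 5.50 °C.

5.50 °C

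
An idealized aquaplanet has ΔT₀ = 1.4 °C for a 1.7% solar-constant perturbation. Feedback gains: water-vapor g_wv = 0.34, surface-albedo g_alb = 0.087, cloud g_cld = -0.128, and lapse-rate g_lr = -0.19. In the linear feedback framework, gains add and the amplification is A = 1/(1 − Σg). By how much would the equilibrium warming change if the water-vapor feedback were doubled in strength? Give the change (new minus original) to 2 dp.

0.97 °C

Original: g = 0.109, ΔT = 1.4/(1−0.109) = 1.5713 °C.
With doubled water-vapor: g' = 0.449, ΔT' = 1.4/(1−0.449) = 2.5408 °C.
Change = 2.5408 − 1.5713 = 0.97 °C.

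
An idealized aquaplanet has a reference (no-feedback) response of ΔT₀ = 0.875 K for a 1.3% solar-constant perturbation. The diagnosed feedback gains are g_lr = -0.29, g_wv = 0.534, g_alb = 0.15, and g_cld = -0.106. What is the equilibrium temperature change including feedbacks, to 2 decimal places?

Total gain g = -0.29 + 0.534 + 0.15 − 0.106 = 0.288.
Amplification A = 1/(1 − 0.288) = 1.404.
ΔT = 0.875 × 1.404 = 1.23 K.

1.23 K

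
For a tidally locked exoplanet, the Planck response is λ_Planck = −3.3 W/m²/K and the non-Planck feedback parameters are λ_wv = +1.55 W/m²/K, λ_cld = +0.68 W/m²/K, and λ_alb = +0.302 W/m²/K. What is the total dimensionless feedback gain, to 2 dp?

0.77

Convert to gains: g_wv = 1.55/3.3 = 0.4697; g_cld = 0.68/3.3 = 0.2061; g_alb = 0.302/3.3 = 0.09152.
Total gain g = 0.76732.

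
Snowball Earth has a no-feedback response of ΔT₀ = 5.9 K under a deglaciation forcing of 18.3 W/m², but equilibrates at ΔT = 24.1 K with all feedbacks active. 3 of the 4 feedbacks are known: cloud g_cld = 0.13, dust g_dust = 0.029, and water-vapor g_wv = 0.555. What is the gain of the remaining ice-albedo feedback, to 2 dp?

0.04

Amplification A = ΔT/ΔT₀ = 24.1/5.9 = 4.085.
Total gain g = 1 − 1/A = 1 − 1/4.085 = 0.7552.
Known gains sum to 0.13 + 0.029 + 0.555 = 0.714.
g_ice = 0.7552 − 0.714 = 0.04.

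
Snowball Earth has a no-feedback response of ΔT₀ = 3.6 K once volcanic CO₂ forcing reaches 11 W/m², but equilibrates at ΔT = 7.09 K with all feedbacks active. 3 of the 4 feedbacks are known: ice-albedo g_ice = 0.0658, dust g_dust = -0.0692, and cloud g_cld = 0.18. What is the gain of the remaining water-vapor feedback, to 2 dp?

0.32

Amplification A = ΔT/ΔT₀ = 7.09/3.6 = 1.969.
Total gain g = 1 − 1/A = 1 − 1/1.969 = 0.4921.
Known gains sum to 0.0658 − 0.0692 + 0.18 = 0.1766.
g_wv = 0.4921 − 0.1766 = 0.32.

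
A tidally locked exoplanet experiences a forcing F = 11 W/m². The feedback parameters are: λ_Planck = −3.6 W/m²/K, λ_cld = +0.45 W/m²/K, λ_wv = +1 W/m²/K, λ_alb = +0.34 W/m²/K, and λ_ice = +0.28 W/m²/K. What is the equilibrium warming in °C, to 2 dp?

Net feedback parameter λ = (−3.6) + (+0.45) + (+1) + (+0.34) + (+0.28) = -1.53 W/m²/K.
ΔT = −F/λ = −11/(-1.53) = 7.19 °C.

7.19 °C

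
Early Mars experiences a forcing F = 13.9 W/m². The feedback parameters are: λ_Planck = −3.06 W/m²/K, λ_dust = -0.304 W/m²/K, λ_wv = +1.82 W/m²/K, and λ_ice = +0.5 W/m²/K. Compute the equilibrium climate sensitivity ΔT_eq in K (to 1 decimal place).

13.3 K

Net feedback parameter λ = (−3.06) + (-0.304) + (+1.82) + (+0.5) = -1.044 W/m²/K.
ΔT = −F/λ = −13.9/(-1.044) = 13.3 K.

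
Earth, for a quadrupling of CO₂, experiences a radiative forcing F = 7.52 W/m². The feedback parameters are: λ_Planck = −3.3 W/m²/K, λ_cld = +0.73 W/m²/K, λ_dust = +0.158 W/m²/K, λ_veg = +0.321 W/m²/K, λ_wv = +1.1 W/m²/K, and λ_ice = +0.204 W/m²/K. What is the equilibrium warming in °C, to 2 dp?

Net feedback parameter λ = (−3.3) + (+0.73) + (+0.158) + (+0.321) + (+1.1) + (+0.204) = -0.787 W/m²/K.
ΔT = −F/λ = −7.52/(-0.787) = 9.56 °C.

9.56 °C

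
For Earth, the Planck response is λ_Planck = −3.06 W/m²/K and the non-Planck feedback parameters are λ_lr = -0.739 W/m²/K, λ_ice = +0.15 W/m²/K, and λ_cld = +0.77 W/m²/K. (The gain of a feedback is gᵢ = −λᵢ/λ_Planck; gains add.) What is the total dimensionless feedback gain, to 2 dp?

Convert to gains: g_lr = -0.739/3.06 = -0.2415; g_ice = 0.15/3.06 = 0.04902; g_cld = 0.77/3.06 = 0.2516.
Total gain g = 0.05912.

0.06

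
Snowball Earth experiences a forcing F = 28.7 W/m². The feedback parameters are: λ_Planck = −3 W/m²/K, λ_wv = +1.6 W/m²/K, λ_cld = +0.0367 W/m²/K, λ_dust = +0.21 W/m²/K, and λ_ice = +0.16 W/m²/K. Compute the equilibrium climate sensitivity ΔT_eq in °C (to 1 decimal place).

Net feedback parameter λ = (−3) + (+1.6) + (+0.0367) + (+0.21) + (+0.16) = -0.9933 W/m²/K.
ΔT = −F/λ = −28.7/(-0.9933) = 28.9 °C.

28.9 °C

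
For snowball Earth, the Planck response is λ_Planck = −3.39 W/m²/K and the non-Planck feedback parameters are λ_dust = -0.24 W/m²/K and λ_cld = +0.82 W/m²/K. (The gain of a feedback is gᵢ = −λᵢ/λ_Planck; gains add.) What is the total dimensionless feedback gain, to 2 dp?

0.17

Convert to gains: g_dust = -0.24/3.39 = -0.0708; g_cld = 0.82/3.39 = 0.2419.
Total gain g = 0.1711.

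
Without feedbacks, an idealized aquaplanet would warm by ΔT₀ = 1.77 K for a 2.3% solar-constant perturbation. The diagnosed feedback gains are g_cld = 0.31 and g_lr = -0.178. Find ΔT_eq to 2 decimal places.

Total gain g = 0.31 − 0.178 = 0.132.
Amplification A = 1/(1 − 0.132) = 1.152.
ΔT = 1.77 × 1.152 = 2.04 K.

2.04 K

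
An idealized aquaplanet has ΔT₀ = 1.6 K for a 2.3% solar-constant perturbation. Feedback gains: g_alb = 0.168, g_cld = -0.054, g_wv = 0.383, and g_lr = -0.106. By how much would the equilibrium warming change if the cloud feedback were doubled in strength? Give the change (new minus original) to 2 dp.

Original: g = 0.391, ΔT = 1.6/(1−0.391) = 2.6273 K.
With doubled cloud: g' = 0.337, ΔT' = 1.6/(1−0.337) = 2.4133 K.
Change = 2.4133 − 2.6273 = -0.21 K.

-0.21 K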